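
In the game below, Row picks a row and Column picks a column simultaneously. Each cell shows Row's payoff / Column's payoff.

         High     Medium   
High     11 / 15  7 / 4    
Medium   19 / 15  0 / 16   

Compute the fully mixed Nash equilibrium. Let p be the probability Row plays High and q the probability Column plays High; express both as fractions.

p = 1/12, q = 7/15

In a mixed NE each player is indifferent between their pure strategies, so the opponent's mix sets the indifference.
Column indifferent between High and Medium: p·15 + (1−p)·15 = p·4 + (1−p)·16 ⟹ 15 + 0p = 16 + (-12)p ⟹ p = 1/12.
Row indifferent between High and Medium: q·11 + (1−q)·7 = q·19 + (1−q)·0 ⟹ 7 + 4q = 0 + 19q ⟹ q = 7/15.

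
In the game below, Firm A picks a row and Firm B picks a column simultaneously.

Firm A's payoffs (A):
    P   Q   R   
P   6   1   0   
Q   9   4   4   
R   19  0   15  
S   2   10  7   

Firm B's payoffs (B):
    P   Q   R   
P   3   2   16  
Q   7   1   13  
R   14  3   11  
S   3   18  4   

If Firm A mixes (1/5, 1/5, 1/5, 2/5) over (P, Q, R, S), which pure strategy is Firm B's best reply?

Firm B's best reply maximizes expected payoff against the mix.
P: (1/5)·3 + (1/5)·7 + (1/5)·14 + (2/5)·3 = 6
Q: (1/5)·2 + (1/5)·1 + (1/5)·3 + (2/5)·18 = 42/5
R: (1/5)·16 + (1/5)·13 + (1/5)·11 + (2/5)·4 = 48/5
Highest expected payoff is 48/5, from R.

R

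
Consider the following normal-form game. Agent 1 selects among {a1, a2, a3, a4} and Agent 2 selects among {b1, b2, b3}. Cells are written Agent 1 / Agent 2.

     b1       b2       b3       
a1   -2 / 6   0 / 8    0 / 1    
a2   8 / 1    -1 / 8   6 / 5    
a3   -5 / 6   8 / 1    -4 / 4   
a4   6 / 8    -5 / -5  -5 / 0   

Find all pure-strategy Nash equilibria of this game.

There is no pure-strategy Nash equilibrium

A profile is a Nash equilibrium when each player is best-responding to the other.
Agent 1's best responses — vs b1: a2 (payoff 8); vs b2: a3 (payoff 8); vs b3: a2 (payoff 6).
Agent 2's best responses — vs a1: b2 (payoff 8); vs a2: b2 (payoff 8); vs a3: b1 (payoff 6); vs a4: b1 (payoff 8).
No cell has both players best-responding. For instance, Agent 1's best reply to b2 is a3, but against a3 Agent 2 prefers b1 over b2.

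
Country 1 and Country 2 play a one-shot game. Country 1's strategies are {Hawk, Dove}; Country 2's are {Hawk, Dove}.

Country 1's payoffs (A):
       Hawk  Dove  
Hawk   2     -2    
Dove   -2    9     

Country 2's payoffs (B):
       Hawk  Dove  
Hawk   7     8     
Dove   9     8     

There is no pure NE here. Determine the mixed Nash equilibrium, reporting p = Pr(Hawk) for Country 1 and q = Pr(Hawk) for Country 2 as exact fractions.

p = 1/2, q = 11/15

Each player's mixing probability is pinned down by making the *other* player indifferent.
Country 2 indifferent between Hawk and Dove: p·7 + (1−p)·9 = p·8 + (1−p)·8 ⟹ 9 + (-2)p = 8 + 0p ⟹ p = 1/2.
Country 1 indifferent between Hawk and Dove: q·2 + (1−q)·(-2) = q·(-2) + (1−q)·9 ⟹ (-2) + 4q = 9 + (-11)q ⟹ q = 11/15.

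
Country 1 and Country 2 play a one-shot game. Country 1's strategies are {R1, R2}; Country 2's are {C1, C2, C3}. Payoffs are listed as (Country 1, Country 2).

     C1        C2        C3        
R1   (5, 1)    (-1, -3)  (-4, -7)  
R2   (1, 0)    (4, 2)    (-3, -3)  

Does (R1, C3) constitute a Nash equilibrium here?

Holding Country 2 at C3: Country 1 gets -4 from R1 but could get -3 by switching to R2. Country 1 has a profitable deviation.

No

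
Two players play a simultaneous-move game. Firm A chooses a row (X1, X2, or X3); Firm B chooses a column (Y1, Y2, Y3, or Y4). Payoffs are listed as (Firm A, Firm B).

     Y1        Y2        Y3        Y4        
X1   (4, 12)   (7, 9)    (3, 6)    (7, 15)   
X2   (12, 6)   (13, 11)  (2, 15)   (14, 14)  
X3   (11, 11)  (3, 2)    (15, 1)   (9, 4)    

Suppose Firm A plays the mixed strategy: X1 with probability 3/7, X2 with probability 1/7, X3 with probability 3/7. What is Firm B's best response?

Y1

Firm B's best reply maximizes expected payoff against the mix.
Y1: (3/7)·12 + (1/7)·6 + (3/7)·11 = 75/7
Y2: (3/7)·9 + (1/7)·11 + (3/7)·2 = 44/7
Y3: (3/7)·6 + (1/7)·15 + (3/7)·1 = 36/7
Y4: (3/7)·15 + (1/7)·14 + (3/7)·4 = 71/7
Highest expected payoff is 75/7, from Y1.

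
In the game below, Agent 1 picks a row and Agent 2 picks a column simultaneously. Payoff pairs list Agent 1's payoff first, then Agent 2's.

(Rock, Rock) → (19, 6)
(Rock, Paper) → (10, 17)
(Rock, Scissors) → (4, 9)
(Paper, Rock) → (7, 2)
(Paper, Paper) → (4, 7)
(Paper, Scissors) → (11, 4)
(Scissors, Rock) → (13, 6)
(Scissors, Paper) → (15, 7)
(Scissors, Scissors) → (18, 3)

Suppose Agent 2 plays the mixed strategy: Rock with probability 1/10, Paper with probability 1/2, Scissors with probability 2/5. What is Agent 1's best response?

Agent 1's best reply maximizes expected payoff against the mix.
Rock: (1/10)·19 + (1/2)·10 + (2/5)·4 = 17/2
Paper: (1/10)·7 + (1/2)·4 + (2/5)·11 = 71/10
Scissors: (1/10)·13 + (1/2)·15 + (2/5)·18 = 16
Highest expected payoff is 16, from Scissors.

Scissors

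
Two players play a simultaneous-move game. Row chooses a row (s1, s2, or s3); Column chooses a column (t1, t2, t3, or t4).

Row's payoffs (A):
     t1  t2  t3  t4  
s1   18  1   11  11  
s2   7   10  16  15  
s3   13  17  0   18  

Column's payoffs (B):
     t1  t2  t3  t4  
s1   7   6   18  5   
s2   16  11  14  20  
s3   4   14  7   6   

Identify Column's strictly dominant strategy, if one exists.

None

A strategy is strictly dominant if it gives Column a strictly higher payoff than every other strategy, against every choice by the opponent.
t1 is not dominant: against s1, t3 gives 18 > 7.
t2 is not dominant: against s1, t1 gives 7 > 6.
t3 is not dominant: against s2, t1 gives 16 > 14.
t4 is not dominant: against s1, t1 gives 7 > 5.
No single strategy is best against every opponent action.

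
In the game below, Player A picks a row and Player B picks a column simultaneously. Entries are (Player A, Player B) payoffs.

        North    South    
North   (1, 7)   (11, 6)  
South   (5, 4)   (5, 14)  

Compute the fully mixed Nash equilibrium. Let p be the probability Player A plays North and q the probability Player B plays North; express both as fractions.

p = 10/11, q = 3/5

In a mixed NE each player is indifferent between their pure strategies, so the opponent's mix sets the indifference.
Player B indifferent between North and South: p·7 + (1−p)·4 = p·6 + (1−p)·14 ⟹ 4 + 3p = 14 + (-8)p ⟹ p = 10/11.
Player A indifferent between North and South: q·1 + (1−q)·11 = q·5 + (1−q)·5 ⟹ 11 + (-10)q = 5 + 0q ⟹ q = 3/5.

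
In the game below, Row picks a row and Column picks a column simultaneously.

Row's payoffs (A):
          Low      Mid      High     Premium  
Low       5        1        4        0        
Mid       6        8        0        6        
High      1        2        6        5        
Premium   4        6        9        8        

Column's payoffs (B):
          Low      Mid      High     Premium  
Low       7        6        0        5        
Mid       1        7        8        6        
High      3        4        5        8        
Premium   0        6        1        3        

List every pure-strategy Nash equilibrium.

Check mutual best responses: a cell is a NE iff neither player can gain by unilaterally deviating.
Row's best responses — vs Low: Mid (payoff 6); vs Mid: Mid (payoff 8); vs High: Premium (payoff 9); vs Premium: Premium (payoff 8).
Column's best responses — vs Low: Low (payoff 7); vs Mid: High (payoff 8); vs High: Premium (payoff 8); vs Premium: Mid (payoff 6).
No cell has both players best-responding. For instance, Row's best reply to High is Premium, but against Premium Column prefers Mid over High.

There is no pure-strategy Nash equilibrium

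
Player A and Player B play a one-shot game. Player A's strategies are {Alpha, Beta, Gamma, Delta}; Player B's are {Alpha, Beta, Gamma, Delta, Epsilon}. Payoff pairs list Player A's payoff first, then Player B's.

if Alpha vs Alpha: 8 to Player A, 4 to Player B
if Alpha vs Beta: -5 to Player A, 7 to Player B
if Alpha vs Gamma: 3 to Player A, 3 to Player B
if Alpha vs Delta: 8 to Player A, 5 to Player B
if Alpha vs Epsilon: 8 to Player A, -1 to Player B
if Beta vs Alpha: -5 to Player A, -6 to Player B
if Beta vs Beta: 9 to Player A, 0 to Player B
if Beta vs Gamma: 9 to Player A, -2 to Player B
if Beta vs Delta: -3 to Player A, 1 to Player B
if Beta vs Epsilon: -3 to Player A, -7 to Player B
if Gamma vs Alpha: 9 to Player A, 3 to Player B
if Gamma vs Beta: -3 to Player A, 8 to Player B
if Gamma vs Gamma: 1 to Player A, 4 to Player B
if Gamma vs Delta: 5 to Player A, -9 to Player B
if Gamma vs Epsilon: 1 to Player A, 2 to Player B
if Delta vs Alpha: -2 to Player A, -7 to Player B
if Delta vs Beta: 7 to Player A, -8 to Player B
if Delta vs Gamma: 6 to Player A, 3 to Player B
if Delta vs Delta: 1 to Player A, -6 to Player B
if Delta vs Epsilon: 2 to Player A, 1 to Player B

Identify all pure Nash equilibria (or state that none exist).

Find each player's best response to every opponent strategy; NE are the intersections.
Player A's best responses — vs Alpha: Gamma (payoff 9); vs Beta: Beta (payoff 9); vs Gamma: Beta (payoff 9); vs Delta: Alpha (payoff 8); vs Epsilon: Alpha (payoff 8).
Player B's best responses — vs Alpha: Beta (payoff 7); vs Beta: Delta (payoff 1); vs Gamma: Beta (payoff 8); vs Delta: Gamma (payoff 3).
No cell has both players best-responding. For instance, Player A's best reply to Beta is Beta, but against Beta Player B prefers Delta over Beta.

There is no pure-strategy Nash equilibrium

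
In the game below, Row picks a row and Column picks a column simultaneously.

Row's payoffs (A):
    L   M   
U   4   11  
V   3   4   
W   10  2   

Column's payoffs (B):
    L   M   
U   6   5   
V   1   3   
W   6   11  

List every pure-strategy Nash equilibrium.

None

Find each player's best response to every opponent strategy; NE are the intersections.
Row's best responses — vs L: W (payoff 10); vs M: U (payoff 11).
Column's best responses — vs U: L (payoff 6); vs V: M (payoff 3); vs W: M (payoff 11).
No cell has both players best-responding. For instance, Row's best reply to M is U, but against U Column prefers L over M.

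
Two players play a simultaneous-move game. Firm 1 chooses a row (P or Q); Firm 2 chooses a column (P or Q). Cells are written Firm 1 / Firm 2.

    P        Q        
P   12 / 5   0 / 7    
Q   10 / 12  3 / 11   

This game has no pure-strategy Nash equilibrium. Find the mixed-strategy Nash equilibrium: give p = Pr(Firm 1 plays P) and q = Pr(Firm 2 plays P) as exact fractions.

Each player's mixing probability is pinned down by making the *other* player indifferent.
Firm 2 indifferent between P and Q: p·5 + (1−p)·12 = p·7 + (1−p)·11 ⟹ 12 + (-7)p = 11 + (-4)p ⟹ p = 1/3.
Firm 1 indifferent between P and Q: q·12 + (1−q)·0 = q·10 + (1−q)·3 ⟹ 0 + 12q = 3 + 7q ⟹ q = 3/5.

p = 1/3, q = 3/5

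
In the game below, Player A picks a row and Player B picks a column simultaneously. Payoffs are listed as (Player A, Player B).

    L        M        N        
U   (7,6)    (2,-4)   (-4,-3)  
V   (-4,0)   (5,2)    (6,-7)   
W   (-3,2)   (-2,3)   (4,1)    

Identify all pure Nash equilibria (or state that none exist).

(U, L) and (V, M)

Find each player's best response to every opponent strategy; NE are the intersections.
Player A's best responses — vs L: U (payoff 7); vs M: V (payoff 5); vs N: V (payoff 6).
Player B's best responses — vs U: L (payoff 6); vs V: M (payoff 2); vs W: M (payoff 3).
Mutual best responses occur at (U, L) and (V, M); at each, neither player gains by switching.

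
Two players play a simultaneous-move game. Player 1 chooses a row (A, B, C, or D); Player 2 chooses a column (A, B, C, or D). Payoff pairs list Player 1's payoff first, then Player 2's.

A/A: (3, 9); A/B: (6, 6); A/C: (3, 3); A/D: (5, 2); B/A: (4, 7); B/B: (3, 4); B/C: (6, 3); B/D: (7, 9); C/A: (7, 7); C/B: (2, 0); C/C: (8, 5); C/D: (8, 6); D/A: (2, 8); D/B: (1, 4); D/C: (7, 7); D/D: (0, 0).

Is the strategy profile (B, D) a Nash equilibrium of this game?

No

Holding Player 2 at D: Player 1 gets 7 from B but could get 8 by switching to C. Player 1 has a profitable deviation.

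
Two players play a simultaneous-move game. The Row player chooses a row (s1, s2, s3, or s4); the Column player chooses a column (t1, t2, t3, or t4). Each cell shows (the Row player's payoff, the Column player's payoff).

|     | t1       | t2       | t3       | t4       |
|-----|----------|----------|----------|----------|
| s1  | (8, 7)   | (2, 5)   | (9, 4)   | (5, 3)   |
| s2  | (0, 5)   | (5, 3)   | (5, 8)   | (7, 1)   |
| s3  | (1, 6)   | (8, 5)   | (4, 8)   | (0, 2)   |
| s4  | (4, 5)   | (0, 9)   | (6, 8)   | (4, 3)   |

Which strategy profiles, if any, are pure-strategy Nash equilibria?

Check mutual best responses: a cell is a NE iff neither player can gain by unilaterally deviating.
The Row player's best responses — vs t1: s1 (payoff 8); vs t2: s3 (payoff 8); vs t3: s1 (payoff 9); vs t4: s2 (payoff 7).
The Column player's best responses — vs s1: t1 (payoff 7); vs s2: t3 (payoff 8); vs s3: t3 (payoff 8); vs s4: t2 (payoff 9).
The only mutual best response is (s1, t1); neither player gains by switching there.

(s1, t1)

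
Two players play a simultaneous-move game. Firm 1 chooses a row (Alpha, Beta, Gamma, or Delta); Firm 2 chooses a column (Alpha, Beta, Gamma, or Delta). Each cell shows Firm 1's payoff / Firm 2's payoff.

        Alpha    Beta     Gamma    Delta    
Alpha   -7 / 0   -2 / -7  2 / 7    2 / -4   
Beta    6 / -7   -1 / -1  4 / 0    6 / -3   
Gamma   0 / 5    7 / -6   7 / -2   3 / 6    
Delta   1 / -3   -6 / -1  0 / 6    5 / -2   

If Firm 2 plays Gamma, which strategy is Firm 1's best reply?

Gamma

With Firm 2 fixed at Gamma, Firm 1's payoffs are: Alpha → 2, Beta → 4, Gamma → 7, Delta → 0.
The maximum is 7, achieved by Gamma.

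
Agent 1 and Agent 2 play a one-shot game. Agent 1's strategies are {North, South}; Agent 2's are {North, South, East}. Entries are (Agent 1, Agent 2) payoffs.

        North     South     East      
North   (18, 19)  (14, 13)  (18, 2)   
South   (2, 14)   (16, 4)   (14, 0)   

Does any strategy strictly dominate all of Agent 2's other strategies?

A strategy is strictly dominant if it gives Agent 2 a strictly higher payoff than every other strategy, against every choice by the opponent.
North strictly dominates: vs North: 19 > each of {13, 2}; vs South: 14 > each of {4, 0}.

North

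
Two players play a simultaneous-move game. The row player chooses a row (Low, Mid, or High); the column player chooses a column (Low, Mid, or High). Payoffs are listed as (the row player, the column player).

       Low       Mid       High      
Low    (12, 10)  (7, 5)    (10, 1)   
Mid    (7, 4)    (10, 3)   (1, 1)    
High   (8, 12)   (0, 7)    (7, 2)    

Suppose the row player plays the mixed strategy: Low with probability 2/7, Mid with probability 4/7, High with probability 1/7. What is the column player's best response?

Low

The column player's best reply maximizes expected payoff against the mix.
Low: (2/7)·10 + (4/7)·4 + (1/7)·12 = 48/7
Mid: (2/7)·5 + (4/7)·3 + (1/7)·7 = 29/7
High: (2/7)·1 + (4/7)·1 + (1/7)·2 = 8/7
Highest expected payoff is 48/7, from Low.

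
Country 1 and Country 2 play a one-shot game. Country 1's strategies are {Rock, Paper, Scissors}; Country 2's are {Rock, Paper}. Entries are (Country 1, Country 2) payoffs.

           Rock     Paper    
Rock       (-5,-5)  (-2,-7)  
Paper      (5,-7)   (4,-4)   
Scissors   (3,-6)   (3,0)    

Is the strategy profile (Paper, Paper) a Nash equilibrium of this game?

Yes

Holding Country 2 at Paper: Country 1 gets 4 from Paper, versus -2 from Rock, 3 from Scissors. No profitable deviation for Country 1.
Holding Country 1 at Paper: Country 2 gets -4 from Paper, versus -7 from Rock. No profitable deviation for Country 2 either.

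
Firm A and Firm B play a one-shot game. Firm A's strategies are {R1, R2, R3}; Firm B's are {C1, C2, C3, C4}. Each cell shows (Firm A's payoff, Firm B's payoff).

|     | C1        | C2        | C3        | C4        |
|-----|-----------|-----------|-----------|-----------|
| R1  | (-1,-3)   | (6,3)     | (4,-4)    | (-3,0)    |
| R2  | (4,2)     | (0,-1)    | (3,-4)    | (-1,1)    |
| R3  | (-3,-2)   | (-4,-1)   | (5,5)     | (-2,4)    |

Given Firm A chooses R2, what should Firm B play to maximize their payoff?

With Firm A fixed at R2, Firm B's payoffs are: C1 → 2, C2 → -1, C3 → -4, C4 → 1.
The maximum is 2, achieved by C1.

C1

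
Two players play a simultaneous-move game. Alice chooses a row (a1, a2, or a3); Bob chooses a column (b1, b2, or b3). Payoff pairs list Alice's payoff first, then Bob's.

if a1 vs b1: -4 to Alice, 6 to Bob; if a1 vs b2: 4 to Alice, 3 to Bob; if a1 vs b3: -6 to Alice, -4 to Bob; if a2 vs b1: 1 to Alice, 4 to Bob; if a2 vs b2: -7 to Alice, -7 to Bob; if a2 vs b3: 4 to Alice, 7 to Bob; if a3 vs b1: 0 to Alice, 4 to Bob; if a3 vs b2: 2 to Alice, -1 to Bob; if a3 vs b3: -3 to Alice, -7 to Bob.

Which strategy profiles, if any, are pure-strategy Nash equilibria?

(a2, b3)

Find each player's best response to every opponent strategy; NE are the intersections.
Alice's best responses — vs b1: a2 (payoff 1); vs b2: a1 (payoff 4); vs b3: a2 (payoff 4).
Bob's best responses — vs a1: b1 (payoff 6); vs a2: b3 (payoff 7); vs a3: b1 (payoff 4).
The only mutual best response is (a2, b3); neither player gains by switching there.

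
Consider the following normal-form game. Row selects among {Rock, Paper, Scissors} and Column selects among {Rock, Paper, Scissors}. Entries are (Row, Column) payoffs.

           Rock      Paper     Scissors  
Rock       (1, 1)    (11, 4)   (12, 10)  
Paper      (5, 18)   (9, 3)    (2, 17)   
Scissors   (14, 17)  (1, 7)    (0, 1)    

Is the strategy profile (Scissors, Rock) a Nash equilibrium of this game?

Holding Column at Rock: Row gets 14 from Scissors, versus 1 from Rock, 5 from Paper. No profitable deviation for Row.
Holding Row at Scissors: Column gets 17 from Rock, versus 7 from Paper, 1 from Scissors. No profitable deviation for Column either.

Yes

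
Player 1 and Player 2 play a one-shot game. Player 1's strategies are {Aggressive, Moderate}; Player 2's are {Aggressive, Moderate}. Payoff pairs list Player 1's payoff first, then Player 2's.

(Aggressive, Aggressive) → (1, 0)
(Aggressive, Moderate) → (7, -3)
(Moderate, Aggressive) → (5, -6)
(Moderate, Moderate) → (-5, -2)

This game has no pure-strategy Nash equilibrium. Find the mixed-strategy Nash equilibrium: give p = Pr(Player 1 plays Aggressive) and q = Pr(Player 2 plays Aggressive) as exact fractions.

Each player's mixing probability is pinned down by making the *other* player indifferent.
Player 2 indifferent between Aggressive and Moderate: p·0 + (1−p)·(-6) = p·(-3) + (1−p)·(-2) ⟹ (-6) + 6p = (-2) + (-1)p ⟹ p = 4/7.
Player 1 indifferent between Aggressive and Moderate: q·1 + (1−q)·7 = q·5 + (1−q)·(-5) ⟹ 7 + (-6)q = (-5) + 10q ⟹ q = 3/4.

p = 4/7, q = 3/4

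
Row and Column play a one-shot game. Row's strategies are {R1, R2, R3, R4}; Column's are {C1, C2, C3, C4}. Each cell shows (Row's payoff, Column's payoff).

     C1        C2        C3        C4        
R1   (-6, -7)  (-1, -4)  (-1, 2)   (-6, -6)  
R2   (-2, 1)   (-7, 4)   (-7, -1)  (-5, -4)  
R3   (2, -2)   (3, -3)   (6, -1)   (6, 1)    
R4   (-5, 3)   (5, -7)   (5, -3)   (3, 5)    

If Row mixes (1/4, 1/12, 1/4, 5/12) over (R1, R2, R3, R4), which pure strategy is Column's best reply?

C4

Compute Column's expected payoff from each pure strategy against the given mix.
C1: (1/4)·(-7) + (1/12)·1 + (1/4)·(-2) + (5/12)·3 = -11/12
C2: (1/4)·(-4) + (1/12)·4 + (1/4)·(-3) + (5/12)·(-7) = -13/3
C3: (1/4)·2 + (1/12)·(-1) + (1/4)·(-1) + (5/12)·(-3) = -13/12
C4: (1/4)·(-6) + (1/12)·(-4) + (1/4)·1 + (5/12)·5 = 1/2
Highest expected payoff is 1/2, from C4.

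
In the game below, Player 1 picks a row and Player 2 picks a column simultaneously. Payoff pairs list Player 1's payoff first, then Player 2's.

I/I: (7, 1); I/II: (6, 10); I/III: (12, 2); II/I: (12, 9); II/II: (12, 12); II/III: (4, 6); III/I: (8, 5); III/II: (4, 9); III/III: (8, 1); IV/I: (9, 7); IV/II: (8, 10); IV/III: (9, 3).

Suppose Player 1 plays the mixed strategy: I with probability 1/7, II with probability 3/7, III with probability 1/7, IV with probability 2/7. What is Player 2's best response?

II

Player 2's best reply maximizes expected payoff against the mix.
I: (1/7)·1 + (3/7)·9 + (1/7)·5 + (2/7)·7 = 47/7
II: (1/7)·10 + (3/7)·12 + (1/7)·9 + (2/7)·10 = 75/7
III: (1/7)·2 + (3/7)·6 + (1/7)·1 + (2/7)·3 = 27/7
Highest expected payoff is 75/7, from II.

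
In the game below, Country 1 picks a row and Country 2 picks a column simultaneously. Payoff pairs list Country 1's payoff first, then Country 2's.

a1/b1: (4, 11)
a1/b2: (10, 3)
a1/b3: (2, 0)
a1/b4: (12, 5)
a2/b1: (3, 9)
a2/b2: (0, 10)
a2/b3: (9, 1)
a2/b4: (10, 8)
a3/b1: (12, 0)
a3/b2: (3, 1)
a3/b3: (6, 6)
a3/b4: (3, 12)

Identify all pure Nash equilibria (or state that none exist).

Check mutual best responses: a cell is a NE iff neither player can gain by unilaterally deviating.
Country 1's best responses — vs b1: a3 (payoff 12); vs b2: a1 (payoff 10); vs b3: a2 (payoff 9); vs b4: a1 (payoff 12).
Country 2's best responses — vs a1: b1 (payoff 11); vs a2: b2 (payoff 10); vs a3: b4 (payoff 12).
No cell has both players best-responding. For instance, Country 1's best reply to b2 is a1, but against a1 Country 2 prefers b1 over b2.

There is no pure-strategy Nash equilibrium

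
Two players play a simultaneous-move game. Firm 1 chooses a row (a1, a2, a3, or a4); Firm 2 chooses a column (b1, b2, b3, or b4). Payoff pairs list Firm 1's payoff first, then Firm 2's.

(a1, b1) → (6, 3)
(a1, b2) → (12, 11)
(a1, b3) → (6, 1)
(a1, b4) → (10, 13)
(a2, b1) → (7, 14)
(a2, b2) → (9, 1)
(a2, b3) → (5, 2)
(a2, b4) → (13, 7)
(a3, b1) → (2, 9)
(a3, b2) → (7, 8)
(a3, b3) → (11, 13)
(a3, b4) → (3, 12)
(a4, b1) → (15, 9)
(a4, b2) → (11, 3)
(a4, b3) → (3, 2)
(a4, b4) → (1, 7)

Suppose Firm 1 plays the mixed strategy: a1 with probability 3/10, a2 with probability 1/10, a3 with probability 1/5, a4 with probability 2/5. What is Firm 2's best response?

b4

Compute Firm 2's expected payoff from each pure strategy against the given mix.
b1: (3/10)·3 + (1/10)·14 + (1/5)·9 + (2/5)·9 = 77/10
b2: (3/10)·11 + (1/10)·1 + (1/5)·8 + (2/5)·3 = 31/5
b3: (3/10)·1 + (1/10)·2 + (1/5)·13 + (2/5)·2 = 39/10
b4: (3/10)·13 + (1/10)·7 + (1/5)·12 + (2/5)·7 = 49/5
Highest expected payoff is 49/5, from b4.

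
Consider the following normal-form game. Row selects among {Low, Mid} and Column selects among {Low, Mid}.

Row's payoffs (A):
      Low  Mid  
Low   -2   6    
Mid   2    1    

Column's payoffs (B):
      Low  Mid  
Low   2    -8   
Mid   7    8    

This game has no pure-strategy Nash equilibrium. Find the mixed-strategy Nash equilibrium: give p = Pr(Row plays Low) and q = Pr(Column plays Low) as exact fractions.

Each player's mixing probability is pinned down by making the *other* player indifferent.
Column indifferent between Low and Mid: p·2 + (1−p)·7 = p·(-8) + (1−p)·8 ⟹ 7 + (-5)p = 8 + (-16)p ⟹ p = 1/11.
Row indifferent between Low and Mid: q·(-2) + (1−q)·6 = q·2 + (1−q)·1 ⟹ 6 + (-8)q = 1 + 1q ⟹ q = 5/9.

p = 1/11, q = 5/9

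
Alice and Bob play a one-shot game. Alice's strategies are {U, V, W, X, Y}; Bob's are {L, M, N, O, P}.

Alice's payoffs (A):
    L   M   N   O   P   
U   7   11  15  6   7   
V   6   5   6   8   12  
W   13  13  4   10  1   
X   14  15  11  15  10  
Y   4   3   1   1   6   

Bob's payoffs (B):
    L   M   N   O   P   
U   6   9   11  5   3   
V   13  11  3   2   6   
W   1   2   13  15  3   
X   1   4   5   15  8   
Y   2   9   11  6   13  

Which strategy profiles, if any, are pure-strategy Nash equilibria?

(U, N) and (X, O)

Check mutual best responses: a cell is a NE iff neither player can gain by unilaterally deviating.
Alice's best responses — vs L: X (payoff 14); vs M: X (payoff 15); vs N: U (payoff 15); vs O: X (payoff 15); vs P: V (payoff 12).
Bob's best responses — vs U: N (payoff 11); vs V: L (payoff 13); vs W: O (payoff 15); vs X: O (payoff 15); vs Y: P (payoff 13).
Mutual best responses occur at (U, N) and (X, O); at each, neither player gains by switching.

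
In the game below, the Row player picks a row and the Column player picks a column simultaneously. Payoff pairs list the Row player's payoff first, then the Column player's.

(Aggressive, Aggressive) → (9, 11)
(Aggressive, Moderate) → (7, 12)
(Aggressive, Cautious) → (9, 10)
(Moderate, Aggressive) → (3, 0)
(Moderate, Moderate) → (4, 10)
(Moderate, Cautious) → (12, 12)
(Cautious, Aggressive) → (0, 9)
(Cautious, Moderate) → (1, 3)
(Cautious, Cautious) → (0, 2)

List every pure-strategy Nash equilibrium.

A profile is a Nash equilibrium when each player is best-responding to the other.
The Row player's best responses — vs Aggressive: Aggressive (payoff 9); vs Moderate: Aggressive (payoff 7); vs Cautious: Moderate (payoff 12).
The Column player's best responses — vs Aggressive: Moderate (payoff 12); vs Moderate: Cautious (payoff 12); vs Cautious: Aggressive (payoff 9).
Mutual best responses occur at (Aggressive, Moderate) and (Moderate, Cautious); at each, neither player gains by switching.

(Aggressive, Moderate) and (Moderate, Cautious)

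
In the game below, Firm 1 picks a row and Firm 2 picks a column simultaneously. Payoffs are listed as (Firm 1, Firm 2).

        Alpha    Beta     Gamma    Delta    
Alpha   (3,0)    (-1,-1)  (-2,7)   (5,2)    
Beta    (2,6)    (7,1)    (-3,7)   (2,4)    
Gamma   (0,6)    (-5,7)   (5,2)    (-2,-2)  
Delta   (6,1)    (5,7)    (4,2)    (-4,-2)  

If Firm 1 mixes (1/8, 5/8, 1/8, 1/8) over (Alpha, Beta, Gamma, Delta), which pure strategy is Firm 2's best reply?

Gamma

Firm 2's best reply maximizes expected payoff against the mix.
Alpha: (1/8)·0 + (5/8)·6 + (1/8)·6 + (1/8)·1 = 37/8
Beta: (1/8)·(-1) + (5/8)·1 + (1/8)·7 + (1/8)·7 = 9/4
Gamma: (1/8)·7 + (5/8)·7 + (1/8)·2 + (1/8)·2 = 23/4
Delta: (1/8)·2 + (5/8)·4 + (1/8)·(-2) + (1/8)·(-2) = 9/4
Highest expected payoff is 23/4, from Gamma.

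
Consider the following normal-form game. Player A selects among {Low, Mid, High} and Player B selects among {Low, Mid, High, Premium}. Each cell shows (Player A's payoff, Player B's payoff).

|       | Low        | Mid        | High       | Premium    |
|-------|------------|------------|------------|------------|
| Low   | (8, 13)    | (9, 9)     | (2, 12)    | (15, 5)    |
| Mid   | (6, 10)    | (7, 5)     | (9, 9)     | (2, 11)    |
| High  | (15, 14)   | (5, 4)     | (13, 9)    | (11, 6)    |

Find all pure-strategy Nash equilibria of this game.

A profile is a Nash equilibrium when each player is best-responding to the other.
Player A's best responses — vs Low: High (payoff 15); vs Mid: Low (payoff 9); vs High: High (payoff 13); vs Premium: Low (payoff 15).
Player B's best responses — vs Low: Low (payoff 13); vs Mid: Premium (payoff 11); vs High: Low (payoff 14).
The only mutual best response is (High, Low); neither player gains by switching there.

(High, Low)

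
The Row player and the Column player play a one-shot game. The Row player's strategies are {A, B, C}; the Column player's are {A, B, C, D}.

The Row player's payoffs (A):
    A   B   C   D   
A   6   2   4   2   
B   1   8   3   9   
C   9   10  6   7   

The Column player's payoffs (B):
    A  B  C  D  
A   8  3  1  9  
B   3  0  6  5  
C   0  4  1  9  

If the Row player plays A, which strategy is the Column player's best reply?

D

With the Row player fixed at A, the Column player's payoffs are: A → 8, B → 3, C → 1, D → 9.
The maximum is 9, achieved by D.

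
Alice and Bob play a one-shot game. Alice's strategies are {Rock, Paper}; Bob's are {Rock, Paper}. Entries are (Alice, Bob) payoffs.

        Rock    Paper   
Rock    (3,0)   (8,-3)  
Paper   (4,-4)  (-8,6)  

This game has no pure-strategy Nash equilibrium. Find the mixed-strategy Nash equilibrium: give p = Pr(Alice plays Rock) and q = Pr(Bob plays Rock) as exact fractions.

p = 10/13, q = 16/17

Each player's mixing probability is pinned down by making the *other* player indifferent.
Bob indifferent between Rock and Paper: p·0 + (1−p)·(-4) = p·(-3) + (1−p)·6 ⟹ (-4) + 4p = 6 + (-9)p ⟹ p = 10/13.
Alice indifferent between Rock and Paper: q·3 + (1−q)·8 = q·4 + (1−q)·(-8) ⟹ 8 + (-5)q = (-8) + 12q ⟹ q = 16/17.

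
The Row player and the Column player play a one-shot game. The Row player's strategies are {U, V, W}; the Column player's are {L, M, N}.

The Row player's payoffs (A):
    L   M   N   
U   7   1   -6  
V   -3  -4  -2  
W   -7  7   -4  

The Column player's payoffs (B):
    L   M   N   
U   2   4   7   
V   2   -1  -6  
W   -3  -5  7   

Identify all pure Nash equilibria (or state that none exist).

A profile is a Nash equilibrium when each player is best-responding to the other.
The Row player's best responses — vs L: U (payoff 7); vs M: W (payoff 7); vs N: V (payoff -2).
The Column player's best responses — vs U: N (payoff 7); vs V: L (payoff 2); vs W: N (payoff 7).
No cell has both players best-responding. For instance, the Row player's best reply to N is V, but against V the Column player prefers L over N.

None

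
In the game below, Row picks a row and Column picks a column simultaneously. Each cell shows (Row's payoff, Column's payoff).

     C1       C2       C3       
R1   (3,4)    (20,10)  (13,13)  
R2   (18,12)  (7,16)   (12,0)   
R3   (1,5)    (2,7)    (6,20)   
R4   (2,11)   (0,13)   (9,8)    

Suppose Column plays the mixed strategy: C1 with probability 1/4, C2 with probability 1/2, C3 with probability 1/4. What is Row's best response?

Compute Row's expected payoff from each pure strategy against the given mix.
R1: (1/4)·3 + (1/2)·20 + (1/4)·13 = 14
R2: (1/4)·18 + (1/2)·7 + (1/4)·12 = 11
R3: (1/4)·1 + (1/2)·2 + (1/4)·6 = 11/4
R4: (1/4)·2 + (1/2)·0 + (1/4)·9 = 11/4
Highest expected payoff is 14, from R1.

R1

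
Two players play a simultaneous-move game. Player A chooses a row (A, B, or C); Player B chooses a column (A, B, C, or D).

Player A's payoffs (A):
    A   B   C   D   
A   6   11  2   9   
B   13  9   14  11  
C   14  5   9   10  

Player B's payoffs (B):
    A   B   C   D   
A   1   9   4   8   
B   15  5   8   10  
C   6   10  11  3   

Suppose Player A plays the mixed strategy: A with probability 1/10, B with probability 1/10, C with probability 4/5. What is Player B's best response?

C

Compute Player B's expected payoff from each pure strategy against the given mix.
A: (1/10)·1 + (1/10)·15 + (4/5)·6 = 32/5
B: (1/10)·9 + (1/10)·5 + (4/5)·10 = 47/5
C: (1/10)·4 + (1/10)·8 + (4/5)·11 = 10
D: (1/10)·8 + (1/10)·10 + (4/5)·3 = 21/5
Highest expected payoff is 10, from C.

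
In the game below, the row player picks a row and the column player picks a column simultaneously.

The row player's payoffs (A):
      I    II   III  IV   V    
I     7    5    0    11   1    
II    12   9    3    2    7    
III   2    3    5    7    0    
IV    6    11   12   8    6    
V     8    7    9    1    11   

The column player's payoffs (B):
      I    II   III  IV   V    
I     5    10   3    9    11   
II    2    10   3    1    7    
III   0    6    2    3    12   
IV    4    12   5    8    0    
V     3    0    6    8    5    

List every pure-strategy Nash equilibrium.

(IV, II)

Check mutual best responses: a cell is a NE iff neither player can gain by unilaterally deviating.
The row player's best responses — vs I: II (payoff 12); vs II: IV (payoff 11); vs III: IV (payoff 12); vs IV: I (payoff 11); vs V: V (payoff 11).
The column player's best responses — vs I: V (payoff 11); vs II: II (payoff 10); vs III: V (payoff 12); vs IV: II (payoff 12); vs V: IV (payoff 8).
The only mutual best response is (IV, II); neither player gains by switching there.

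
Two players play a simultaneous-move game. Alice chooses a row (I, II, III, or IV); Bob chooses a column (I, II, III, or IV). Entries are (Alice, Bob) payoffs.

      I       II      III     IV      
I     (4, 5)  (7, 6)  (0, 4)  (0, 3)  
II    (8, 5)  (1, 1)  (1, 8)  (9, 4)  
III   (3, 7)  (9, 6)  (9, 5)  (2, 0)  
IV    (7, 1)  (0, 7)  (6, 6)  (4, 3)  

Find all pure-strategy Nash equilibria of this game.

Check mutual best responses: a cell is a NE iff neither player can gain by unilaterally deviating.
Alice's best responses — vs I: II (payoff 8); vs II: III (payoff 9); vs III: III (payoff 9); vs IV: II (payoff 9).
Bob's best responses — vs I: II (payoff 6); vs II: III (payoff 8); vs III: I (payoff 7); vs IV: II (payoff 7).
No cell has both players best-responding. For instance, Alice's best reply to IV is II, but against II Bob prefers III over IV.

None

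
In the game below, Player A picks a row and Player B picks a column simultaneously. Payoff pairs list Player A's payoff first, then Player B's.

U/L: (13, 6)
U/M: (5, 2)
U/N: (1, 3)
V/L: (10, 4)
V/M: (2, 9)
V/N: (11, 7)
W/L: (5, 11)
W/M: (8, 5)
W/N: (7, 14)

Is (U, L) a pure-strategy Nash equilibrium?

Yes

Holding Player B at L: Player A gets 13 from U, versus 10 from V, 5 from W. No profitable deviation for Player A.
Holding Player A at U: Player B gets 6 from L, versus 2 from M, 3 from N. No profitable deviation for Player B either.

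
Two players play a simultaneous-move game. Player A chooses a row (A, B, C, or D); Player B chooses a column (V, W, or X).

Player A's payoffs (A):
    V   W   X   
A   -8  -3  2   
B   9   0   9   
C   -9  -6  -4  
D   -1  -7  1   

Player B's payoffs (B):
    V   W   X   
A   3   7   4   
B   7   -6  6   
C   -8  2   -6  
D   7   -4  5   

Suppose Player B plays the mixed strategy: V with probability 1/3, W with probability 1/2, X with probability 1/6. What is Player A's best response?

B

Compute Player A's expected payoff from each pure strategy against the given mix.
A: (1/3)·(-8) + (1/2)·(-3) + (1/6)·2 = -23/6
B: (1/3)·9 + (1/2)·0 + (1/6)·9 = 9/2
C: (1/3)·(-9) + (1/2)·(-6) + (1/6)·(-4) = -20/3
D: (1/3)·(-1) + (1/2)·(-7) + (1/6)·1 = -11/3
Highest expected payoff is 9/2, from B.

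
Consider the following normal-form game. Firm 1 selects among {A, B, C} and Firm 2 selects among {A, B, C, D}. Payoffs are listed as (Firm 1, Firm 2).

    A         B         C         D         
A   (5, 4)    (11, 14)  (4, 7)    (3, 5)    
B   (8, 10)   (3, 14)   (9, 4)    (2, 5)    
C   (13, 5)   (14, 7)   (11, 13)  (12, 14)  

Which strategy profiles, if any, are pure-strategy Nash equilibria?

(C, D)

Check mutual best responses: a cell is a NE iff neither player can gain by unilaterally deviating.
Firm 1's best responses — vs A: C (payoff 13); vs B: C (payoff 14); vs C: C (payoff 11); vs D: C (payoff 12).
Firm 2's best responses — vs A: B (payoff 14); vs B: B (payoff 14); vs C: D (payoff 14).
The only mutual best response is (C, D); neither player gains by switching there.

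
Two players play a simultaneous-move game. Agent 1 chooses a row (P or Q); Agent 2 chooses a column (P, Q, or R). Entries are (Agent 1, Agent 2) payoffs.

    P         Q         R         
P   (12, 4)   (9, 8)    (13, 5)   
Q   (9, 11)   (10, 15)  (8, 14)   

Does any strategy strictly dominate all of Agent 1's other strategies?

No strictly dominant strategy

Check whether one of Agent 1's strategies beats all alternatives regardless of what the opponent does.
P is not dominant: against Q, Q gives 10 > 9.
Q is not dominant: against P, P gives 12 > 9.
No single strategy is best against every opponent action.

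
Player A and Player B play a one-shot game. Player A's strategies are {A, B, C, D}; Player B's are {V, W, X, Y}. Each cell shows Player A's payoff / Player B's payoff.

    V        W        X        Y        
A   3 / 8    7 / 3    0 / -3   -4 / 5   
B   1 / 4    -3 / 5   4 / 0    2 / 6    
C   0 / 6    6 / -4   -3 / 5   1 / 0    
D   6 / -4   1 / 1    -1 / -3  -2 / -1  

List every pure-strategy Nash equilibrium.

(B, Y)

Find each player's best response to every opponent strategy; NE are the intersections.
Player A's best responses — vs V: D (payoff 6); vs W: A (payoff 7); vs X: B (payoff 4); vs Y: B (payoff 2).
Player B's best responses — vs A: V (payoff 8); vs B: Y (payoff 6); vs C: V (payoff 6); vs D: W (payoff 1).
The only mutual best response is (B, Y); neither player gains by switching there.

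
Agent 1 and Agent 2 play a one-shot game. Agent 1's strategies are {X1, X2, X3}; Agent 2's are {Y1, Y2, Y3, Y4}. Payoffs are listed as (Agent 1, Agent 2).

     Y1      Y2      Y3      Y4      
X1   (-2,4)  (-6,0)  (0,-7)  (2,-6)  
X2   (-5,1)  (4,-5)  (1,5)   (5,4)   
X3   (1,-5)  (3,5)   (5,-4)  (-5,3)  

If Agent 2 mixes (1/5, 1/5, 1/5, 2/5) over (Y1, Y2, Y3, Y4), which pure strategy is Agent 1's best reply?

X2

Compute Agent 1's expected payoff from each pure strategy against the given mix.
X1: (1/5)·(-2) + (1/5)·(-6) + (1/5)·0 + (2/5)·2 = -4/5
X2: (1/5)·(-5) + (1/5)·4 + (1/5)·1 + (2/5)·5 = 2
X3: (1/5)·1 + (1/5)·3 + (1/5)·5 + (2/5)·(-5) = -1/5
Highest expected payoff is 2, from X2.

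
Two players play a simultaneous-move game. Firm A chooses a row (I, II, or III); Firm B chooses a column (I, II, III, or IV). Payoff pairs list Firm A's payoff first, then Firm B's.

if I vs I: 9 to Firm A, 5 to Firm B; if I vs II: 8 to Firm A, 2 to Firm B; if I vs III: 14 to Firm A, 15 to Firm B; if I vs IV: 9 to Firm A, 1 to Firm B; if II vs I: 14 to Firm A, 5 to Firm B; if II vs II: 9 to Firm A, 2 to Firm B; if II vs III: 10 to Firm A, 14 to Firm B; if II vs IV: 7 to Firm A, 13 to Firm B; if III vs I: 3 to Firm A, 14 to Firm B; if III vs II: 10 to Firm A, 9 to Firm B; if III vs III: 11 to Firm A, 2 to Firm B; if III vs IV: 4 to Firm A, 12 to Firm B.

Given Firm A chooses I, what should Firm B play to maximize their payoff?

III

With Firm A fixed at I, Firm B's payoffs are: I → 5, II → 2, III → 15, IV → 1.
The maximum is 15, achieved by III.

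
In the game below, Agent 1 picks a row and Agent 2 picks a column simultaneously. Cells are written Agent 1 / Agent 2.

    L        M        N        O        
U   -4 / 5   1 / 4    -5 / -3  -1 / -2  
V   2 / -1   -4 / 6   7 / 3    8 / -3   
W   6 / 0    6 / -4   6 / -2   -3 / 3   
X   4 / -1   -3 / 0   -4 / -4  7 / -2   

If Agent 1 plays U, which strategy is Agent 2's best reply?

With Agent 1 fixed at U, Agent 2's payoffs are: L → 5, M → 4, N → -3, O → -2.
The maximum is 5, achieved by L.

L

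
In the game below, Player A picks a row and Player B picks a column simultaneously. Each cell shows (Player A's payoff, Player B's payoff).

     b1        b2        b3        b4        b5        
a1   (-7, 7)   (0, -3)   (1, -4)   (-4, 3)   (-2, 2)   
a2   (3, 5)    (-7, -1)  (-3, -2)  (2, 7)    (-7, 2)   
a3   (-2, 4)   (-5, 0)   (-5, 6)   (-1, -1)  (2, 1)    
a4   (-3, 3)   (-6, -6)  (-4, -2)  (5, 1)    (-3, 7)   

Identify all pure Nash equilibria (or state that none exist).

Find each player's best response to every opponent strategy; NE are the intersections.
Player A's best responses — vs b1: a2 (payoff 3); vs b2: a1 (payoff 0); vs b3: a1 (payoff 1); vs b4: a4 (payoff 5); vs b5: a3 (payoff 2).
Player B's best responses — vs a1: b1 (payoff 7); vs a2: b4 (payoff 7); vs a3: b3 (payoff 6); vs a4: b5 (payoff 7).
No cell has both players best-responding. For instance, Player A's best reply to b2 is a1, but against a1 Player B prefers b1 over b2.

There is no pure-strategy Nash equilibrium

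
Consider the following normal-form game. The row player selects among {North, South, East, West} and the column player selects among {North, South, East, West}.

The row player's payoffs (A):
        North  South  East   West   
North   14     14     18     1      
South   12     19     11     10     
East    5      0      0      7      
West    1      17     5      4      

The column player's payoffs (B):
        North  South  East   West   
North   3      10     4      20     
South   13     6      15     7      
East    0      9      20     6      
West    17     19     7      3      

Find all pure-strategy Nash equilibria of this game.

Check mutual best responses: a cell is a NE iff neither player can gain by unilaterally deviating.
The row player's best responses — vs North: North (payoff 14); vs South: South (payoff 19); vs East: North (payoff 18); vs West: South (payoff 10).
The column player's best responses — vs North: West (payoff 20); vs South: East (payoff 15); vs East: East (payoff 20); vs West: South (payoff 19).
No cell has both players best-responding. For instance, the row player's best reply to East is North, but against North the column player prefers West over East.

None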